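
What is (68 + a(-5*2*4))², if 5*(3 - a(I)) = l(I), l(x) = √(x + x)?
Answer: 25189/5 - 568*I*√5/5 ≈ 5037.8 - 254.02*I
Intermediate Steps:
l(x) = √2*√x (l(x) = √(2*x) = √2*√x)
a(I) = 3 - √2*√I/5
(68 + a(-5*2*4))² = (68 + (3 - √2*√(-5*2*4)/5))² = (68 + (3 - √2*√(-10*4)/5))² = (68 + (3 - √2*√(-40)/5))² = (68 + (3 - √2*2*I*√10/5))² = (68 + (3 - 4*I*√5/5))² = (71 - 4*I*√5/5)²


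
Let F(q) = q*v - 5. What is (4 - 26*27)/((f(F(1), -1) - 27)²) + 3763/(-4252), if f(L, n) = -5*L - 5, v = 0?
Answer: -3152283/208348 ≈ -15.130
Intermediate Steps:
F(q) = -5 (F(q) = q*0 - 5 = 0 - 5 = -5)
f(L, n) = -5 - 5*L
(4 - 26*27)/((f(F(1), -1) - 27)²) + 3763/(-4252) = (4 - 26*27)/(((-5 - 5*(-5)) - 27)²) + 3763/(-4252) = (4 - 702)/(((-5 + 25) - 27)²) + 3763*(-1/4252) = -698/(20 - 27)² - 3763/4252 = -698/((-7)²) - 3763/4252 = -698/49 - 3763/4252 = -3152283/208348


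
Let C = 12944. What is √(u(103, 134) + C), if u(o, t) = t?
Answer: √13078 ≈ 114.36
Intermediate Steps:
√(u(103, 134) + C) = √(134 + 12944) = √13078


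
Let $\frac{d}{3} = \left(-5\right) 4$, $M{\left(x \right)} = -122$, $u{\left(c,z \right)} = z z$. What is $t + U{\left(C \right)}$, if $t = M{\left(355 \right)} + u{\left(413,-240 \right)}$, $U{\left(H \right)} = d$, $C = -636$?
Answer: $57418$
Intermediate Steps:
$u{\left(c,z \right)} = z^{2}$
$d = -60$ ($d = 3 \left(\left(-5\right) 4\right) = 3 \left(-20\right) = -60$)
$U{\left(H \right)} = -60$
$t = 57478$ ($t = -122 + \left(-240\right)^{2} = -122 + 57600 = 57478$)
$t + U{\left(C \right)} = 57478 - 60 = 57418$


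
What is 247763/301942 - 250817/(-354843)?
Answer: 163649152823/107142005106 ≈ 1.5274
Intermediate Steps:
247763/301942 - 250817/(-354843) = 247763*(1/301942) - 250817*(-1/354843) = 247763/301942 + 250817/354843 = 163649152823/107142005106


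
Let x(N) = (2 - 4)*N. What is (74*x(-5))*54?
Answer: 39960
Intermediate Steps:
x(N) = -2*N
(74*x(-5))*54 = (74*(-2*(-5)))*54 = (74*10)*54 = 740*54 = 39960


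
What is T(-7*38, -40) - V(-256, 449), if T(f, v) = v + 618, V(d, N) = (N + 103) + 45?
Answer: -19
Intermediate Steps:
V(d, N) = 148 + N (V(d, N) = (103 + N) + 45 = 148 + N)
T(f, v) = 618 + v
T(-7*38, -40) - V(-256, 449) = (618 - 40) - (148 + 449) = 578 - 1*597 = 578 - 597 = -19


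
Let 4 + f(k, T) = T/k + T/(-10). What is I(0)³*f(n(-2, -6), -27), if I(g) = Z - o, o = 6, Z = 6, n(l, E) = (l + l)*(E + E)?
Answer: 0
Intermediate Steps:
n(l, E) = 4*E*l (n(l, E) = (2*l)*(2*E) = 4*E*l)
f(k, T) = -4 - T/10 + T/k (f(k, T) = -4 + (T/k + T/(-10)) = -4 + (T/k + T*(-⅒)) = -4 + (T/k - T/10) = -4 + (-T/10 + T/k) = -4 - T/10 + T/k)
I(g) = 0 (I(g) = 6 - 1*6 = 6 - 6 = 0)
I(0)³*f(n(-2, -6), -27) = 0³*(-4 - ⅒*(-27) - 27/(4*(-6)*(-2))) = 0*(-4 + 27/10 - 27/48) = 0*(-4 + 27/10 - 27*1/48) = 0*(-4 + 27/10 - 9/16) = 0*(-149/80) = 0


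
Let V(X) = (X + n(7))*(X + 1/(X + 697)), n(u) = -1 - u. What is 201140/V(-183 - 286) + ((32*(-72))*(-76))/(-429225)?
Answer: 1194761589328/2432565299175 ≈ 0.49115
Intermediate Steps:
V(X) = (-8 + X)*(X + 1/(697 + X)) (V(X) = (X + (-1 - 1*7))*(X + 1/(X + 697)) = (X + (-1 - 7))*(X + 1/(697 + X)) = (X - 8)*(X + 1/(697 + X)) = (-8 + X)*(X + 1/(697 + X)))
201140/V(-183 - 286) + ((32*(-72))*(-76))/(-429225) = 201140/(((-8 + (-183 - 286)³ - 5575*(-183 - 286) + 689*(-183 - 286)²)/(697 + (-183 - 286)))) + ((32*(-72))*(-76))/(-429225) = 201140/(((-8 + (-469)³ - 5575*(-469) + 689*(-469)²)/(697 - 469))) - 2304*(-76)*(-1/429225) = 201140/(((-8 - 103161709 + 2614675 + 689*219961)/228)) + 175104*(-1/429225) = 201140/(((-8 - 103161709 + 2614675 + 151553129)/228)) - 58368/143075 = 201140/(((1/228)*51006087)) - 58368/143075 = 201140/(17002029/76) - 58368/143075 = 201140*(76/17002029) - 58368/143075 = 15286640/17002029 - 58368/143075 = 1194761589328/2432565299175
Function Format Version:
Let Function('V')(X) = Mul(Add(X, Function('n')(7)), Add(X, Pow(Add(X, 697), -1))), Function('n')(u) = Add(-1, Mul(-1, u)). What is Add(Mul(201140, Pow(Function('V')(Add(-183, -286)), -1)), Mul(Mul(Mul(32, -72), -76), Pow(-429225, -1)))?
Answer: Rational(1194761589328, 2432565299175) ≈ 0.49115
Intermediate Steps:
Function('V')(X) = Mul(Add(-8, X), Add(X, Pow(Add(697, X), -1))) (Function('V')(X) = Mul(Add(X, Add(-1, Mul(-1, 7))), Add(X, Pow(Add(X, 697), -1))) = Mul(Add(X, Add(-1, -7)), Add(X, Pow(Add(697, X), -1))) = Mul(Add(X, -8), Add(X, Pow(Add(697, X), -1))) = Mul(Add(-8, X), Add(X, Pow(Add(697, X), -1))))
Add(Mul(201140, Pow(Function('V')(Add(-183, -286)), -1)), Mul(Mul(Mul(32, -72), -76), Pow(-429225, -1))) = Add(Mul(201140, Pow(Mul(Pow(Add(697, Add(-183, -286)), -1), Add(-8, Pow(Add(-183, -286), 3), Mul(-5575, Add(-183, -286)), Mul(689, Pow(Add(-183, -286), 2)))), -1)), Mul(Mul(Mul(32, -72), -76), Pow(-429225, -1))) = Add(Mul(201140, Pow(Mul(Pow(Add(697, -469), -1), Add(-8, Pow(-469, 3), Mul(-5575, -469), Mul(689, Pow(-469, 2)))), -1)), Mul(Mul(-2304, -76), Rational(-1, 429225))) = Add(Mul(201140, Pow(Mul(Pow(228, -1), Add(-8, -103161709, 2614675, Mul(689, 219961))), -1)), Mul(175104, Rational(-1, 429225))) = Add(Mul(201140, Pow(Mul(Rational(1, 228), Add(-8, -103161709, 2614675, 151553129)), -1)), Rational(-58368, 143075)) = Add(Mul(201140, Pow(Mul(Rational(1, 228), 51006087), -1)), Rational(-58368, 143075)) = Add(Mul(201140, Pow(Rational(17002029, 76), -1)), Rational(-58368, 143075)) = Add(Mul(201140, Rational(76, 17002029)), Rational(-58368, 143075)) = Add(Rational(15286640, 17002029), Rational(-58368, 143075)) = Rational(1194761589328, 2432565299175)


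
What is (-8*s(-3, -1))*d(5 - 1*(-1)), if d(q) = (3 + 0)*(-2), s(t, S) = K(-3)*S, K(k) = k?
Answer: 144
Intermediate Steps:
s(t, S) = -3*S
d(q) = -6 (d(q) = 3*(-2) = -6)
(-8*s(-3, -1))*d(5 - 1*(-1)) = -(-24)*(-1)*(-6) = -8*3*(-6) = -24*(-6) = 144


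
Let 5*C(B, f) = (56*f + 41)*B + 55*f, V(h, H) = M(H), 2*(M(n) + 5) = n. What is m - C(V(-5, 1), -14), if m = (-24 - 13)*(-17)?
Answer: 1143/10 ≈ 114.30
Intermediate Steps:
M(n) = -5 + n/2
V(h, H) = -5 + H/2
m = 629 (m = -37*(-17) = 629)
C(B, f) = 11*f + B*(41 + 56*f)/5 (C(B, f) = ((56*f + 41)*B + 55*f)/5 = ((41 + 56*f)*B + 55*f)/5 = (B*(41 + 56*f) + 55*f)/5 = (55*f + B*(41 + 56*f))/5 = 11*f + B*(41 + 56*f)/5)
m - C(V(-5, 1), -14) = 629 - (11*(-14) + 41*(-5 + (½)*1)/5 + (56/5)*(-5 + (½)*1)*(-14)) = 629 - (-154 + 41*(-5 + ½)/5 + (56/5)*(-5 + ½)*(-14)) = 629 - (-154 + (41/5)*(-9/2) + (56/5)*(-9/2)*(-14)) = 629 - (-154 - 369/10 + 3528/5) = 629 - 1*5147/10 = 629 - 5147/10 = 1143/10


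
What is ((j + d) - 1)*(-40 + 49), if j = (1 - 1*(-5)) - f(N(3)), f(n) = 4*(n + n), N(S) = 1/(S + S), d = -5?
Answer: -12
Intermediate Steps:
N(S) = 1/(2*S)
f(n) = 8*n (f(n) = 4*(2*n) = 8*n)
j = 14/3 (j = (1 - 1*(-5)) - 8*(½)/3 = (1 + 5) - 8*(½)*(⅓) = 6 - 8/6 = 6 - 1*4/3 = 6 - 4/3 = 14/3 ≈ 4.6667)
((j + d) - 1)*(-40 + 49) = ((14/3 - 5) - 1)*(-40 + 49) = (-⅓ - 1)*9 = -4/3*9 = -12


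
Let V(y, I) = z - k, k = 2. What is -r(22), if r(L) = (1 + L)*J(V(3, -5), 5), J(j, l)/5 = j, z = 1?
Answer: 115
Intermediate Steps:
V(y, I) = -1 (V(y, I) = 1 - 1*2 = 1 - 2 = -1)
J(j, l) = 5*j
r(L) = -5 - 5*L (r(L) = (1 + L)*(5*(-1)) = (1 + L)*(-5) = -5 - 5*L)
-r(22) = -(-5 - 5*22) = -(-5 - 110) = -1*(-115) = 115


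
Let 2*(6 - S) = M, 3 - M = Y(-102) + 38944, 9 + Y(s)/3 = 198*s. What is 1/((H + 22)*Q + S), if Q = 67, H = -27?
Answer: -1/11166 ≈ -8.9558e-5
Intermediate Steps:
Y(s) = -27 + 594*s (Y(s) = -27 + 3*(198*s) = -27 + 594*s)
M = 21674 (M = 3 - ((-27 + 594*(-102)) + 38944) = 3 - ((-27 - 60588) + 38944) = 3 - (-60615 + 38944) = 3 - 1*(-21671) = 3 + 21671 = 21674)
S = -10831 (S = 6 - 1/2*21674 = 6 - 10837 = -10831)
1/((H + 22)*Q + S) = 1/((-27 + 22)*67 - 10831) = 1/(-5*67 - 10831) = 1/(-335 - 10831) = 1/(-11166) = -1/11166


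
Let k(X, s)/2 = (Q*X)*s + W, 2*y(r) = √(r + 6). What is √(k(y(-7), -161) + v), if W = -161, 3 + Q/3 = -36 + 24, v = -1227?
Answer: √(-1549 + 7245*I) ≈ 54.128 + 66.924*I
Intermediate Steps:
Q = -45 (Q = -9 + 3*(-36 + 24) = -9 + 3*(-12) = -9 - 36 = -45)
y(r) = √(6 + r)/2 (y(r) = √(r + 6)/2 = √(6 + r)/2)
k(X, s) = -322 - 90*X*s (k(X, s) = 2*((-45*X)*s - 161) = 2*(-45*X*s - 161) = 2*(-161 - 45*X*s) = -322 - 90*X*s)
√(k(y(-7), -161) + v) = √((-322 - 90*√(6 - 7)/2*(-161)) - 1227) = √((-322 - 90*√(-1)/2*(-161)) - 1227) = √((-322 - 90*I/2*(-161)) - 1227) = √((-322 + 7245*I) - 1227) = √(-1549 + 7245*I)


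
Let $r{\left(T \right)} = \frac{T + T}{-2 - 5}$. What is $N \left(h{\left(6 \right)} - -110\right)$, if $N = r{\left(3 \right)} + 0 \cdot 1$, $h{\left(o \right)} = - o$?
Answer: $- \frac{624}{7} \approx -89.143$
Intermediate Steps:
$r{\left(T \right)} = - \frac{2 T}{7}$ ($r{\left(T \right)} = \frac{2 T}{-7} = 2 T \left(- \frac{1}{7}\right) = - \frac{2 T}{7}$)
$N = - \frac{6}{7}$ ($N = \left(- \frac{2}{7}\right) 3 + 0 \cdot 1 = - \frac{6}{7} + 0 = - \frac{6}{7} \approx -0.85714$)
$N \left(h{\left(6 \right)} - -110\right) = - \frac{6 \left(\left(-1\right) 6 - -110\right)}{7} = - \frac{6 \left(-6 + 110\right)}{7} = \left(- \frac{6}{7}\right) 104 = - \frac{624}{7}$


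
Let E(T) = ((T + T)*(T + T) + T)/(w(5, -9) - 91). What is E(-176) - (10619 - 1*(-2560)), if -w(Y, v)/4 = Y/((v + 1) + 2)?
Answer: -3837261/263 ≈ -14590.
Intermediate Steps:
w(Y, v) = -4*Y/(3 + v) (w(Y, v) = -4*Y/((v + 1) + 2) = -4*Y/((1 + v) + 2) = -4*Y/(3 + v))
E(T) = -12*T**2/263 - 3*T/263 (E(T) = ((T + T)*(T + T) + T)/(-4*5/(3 - 9) - 91) = ((2*T)*(2*T) + T)/(-4*5/(-6) - 91) = (4*T**2 + T)/(-4*5*(-1/6) - 91) = (T + 4*T**2)/(10/3 - 91) = (T + 4*T**2)/(-263/3) = (T + 4*T**2)*(-3/263) = -12*T**2/263 - 3*T/263)
E(-176) - (10619 - 1*(-2560)) = -3/263*(-176)*(1 + 4*(-176)) - (10619 - 1*(-2560)) = -3/263*(-176)*(1 - 704) - (10619 + 2560) = -3/263*(-176)*(-703) - 1*13179 = -371184/263 - 13179 = -3837261/263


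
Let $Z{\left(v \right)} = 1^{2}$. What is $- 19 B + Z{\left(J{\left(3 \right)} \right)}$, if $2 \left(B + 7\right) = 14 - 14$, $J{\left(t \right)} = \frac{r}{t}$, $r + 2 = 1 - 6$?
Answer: $134$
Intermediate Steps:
$r = -7$ ($r = -2 + \left(1 - 6\right) = -2 - 5 = -7$)
$J{\left(t \right)} = - \frac{7}{t}$
$B = -7$ ($B = -7 + \frac{14 - 14}{2} = -7 + \frac{1}{2} \cdot 0 = -7 + 0 = -7$)
$Z{\left(v \right)} = 1$
$- 19 B + Z{\left(J{\left(3 \right)} \right)} = \left(-19\right) \left(-7\right) + 1 = 133 + 1 = 134$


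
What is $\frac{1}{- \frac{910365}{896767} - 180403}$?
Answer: $- \frac{896767}{161780367466} \approx -5.5431 \cdot 10^{-6}$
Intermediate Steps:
$\frac{1}{- \frac{910365}{896767} - 180403} = \frac{1}{- \frac{161780367466}{896767}} = - \frac{896767}{161780367466}$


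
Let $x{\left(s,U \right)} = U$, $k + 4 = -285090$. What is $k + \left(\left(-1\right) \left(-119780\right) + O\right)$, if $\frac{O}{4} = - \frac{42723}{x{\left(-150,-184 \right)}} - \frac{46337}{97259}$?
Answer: $- \frac{735453948747}{4473914} \approx -1.6439 \cdot 10^{5}$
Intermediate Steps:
$k = -285094$ ($k = -4 - 285090 = -285094$)
$O = \frac{4146670249}{4473914}$ ($O = 4 \left(- \frac{42723}{-184} - \frac{46337}{97259}\right) = 4 \left(\left(-42723\right) \left(- \frac{1}{184}\right) - \frac{46337}{97259}\right) = 4 \left(\frac{42723}{184} - \frac{46337}{97259}\right) = 4 \cdot \frac{4146670249}{17895656} = \frac{4146670249}{4473914} \approx 926.86$)
$k + \left(\left(-1\right) \left(-119780\right) + O\right) = -285094 + \left(\left(-1\right) \left(-119780\right) + \frac{4146670249}{4473914}\right) = -285094 + \left(119780 + \frac{4146670249}{4473914}\right) = -285094 + \frac{540032089169}{4473914} = - \frac{735453948747}{4473914}$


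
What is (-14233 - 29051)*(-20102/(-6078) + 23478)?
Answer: -1029577650604/1013 ≈ -1.0164e+9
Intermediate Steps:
(-14233 - 29051)*(-20102/(-6078) + 23478) = -43284*(-20102*(-1/6078) + 23478) = -43284*(10051/3039 + 23478) = -43284*71359693/3039 = -1029577650604/1013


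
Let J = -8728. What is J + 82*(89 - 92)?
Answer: -8974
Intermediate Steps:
J + 82*(89 - 92) = -8728 + 82*(89 - 92) = -8728 + 82*(-3) = -8728 - 246 = -8974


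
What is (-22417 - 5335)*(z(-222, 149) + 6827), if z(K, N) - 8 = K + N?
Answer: -187659024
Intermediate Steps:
z(K, N) = 8 + K + N (z(K, N) = 8 + (K + N) = 8 + K + N)
(-22417 - 5335)*(z(-222, 149) + 6827) = (-22417 - 5335)*((8 - 222 + 149) + 6827) = -27752*(-65 + 6827) = -27752*6762 = -187659024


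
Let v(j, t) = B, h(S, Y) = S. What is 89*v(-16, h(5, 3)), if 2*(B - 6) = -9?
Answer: 267/2 ≈ 133.50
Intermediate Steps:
B = 3/2 (B = 6 + (½)*(-9) = 6 - 9/2 = 3/2 ≈ 1.5000)
v(j, t) = 3/2
89*v(-16, h(5, 3)) = 89*(3/2) = 267/2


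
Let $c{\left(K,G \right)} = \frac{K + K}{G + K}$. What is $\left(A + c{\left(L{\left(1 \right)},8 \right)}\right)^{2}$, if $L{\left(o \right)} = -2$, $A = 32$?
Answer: $\frac{8836}{9} \approx 981.78$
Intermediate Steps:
$c{\left(K,G \right)} = \frac{2 K}{G + K}$
$\left(A + c{\left(L{\left(1 \right)},8 \right)}\right)^{2} = \left(32 + 2 \left(-2\right) \frac{1}{8 - 2}\right)^{2} = \left(32 + 2 \left(-2\right) \frac{1}{6}\right)^{2} = \left(32 - \frac{2}{3}\right)^{2} = \left(\frac{94}{3}\right)^{2} = \frac{8836}{9}$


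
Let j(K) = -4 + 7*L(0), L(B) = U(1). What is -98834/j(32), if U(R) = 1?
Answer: -98834/3 ≈ -32945.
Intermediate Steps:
L(B) = 1
j(K) = 3 (j(K) = -4 + 7*1 = -4 + 7 = 3)
-98834/j(32) = -98834/3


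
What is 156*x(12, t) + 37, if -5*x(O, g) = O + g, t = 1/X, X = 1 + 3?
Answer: -1726/5 ≈ -345.20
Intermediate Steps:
X = 4
t = ¼ (t = 1/4 = ¼ ≈ 0.25000)
x(O, g) = -O/5 - g/5 (x(O, g) = -(O + g)/5 = -O/5 - g/5)
156*x(12, t) + 37 = 156*(-⅕*12 - ⅕*¼) + 37 = 156*(-12/5 - 1/20) + 37 = 156*(-49/20) + 37 = -1911/5 + 37 = -1726/5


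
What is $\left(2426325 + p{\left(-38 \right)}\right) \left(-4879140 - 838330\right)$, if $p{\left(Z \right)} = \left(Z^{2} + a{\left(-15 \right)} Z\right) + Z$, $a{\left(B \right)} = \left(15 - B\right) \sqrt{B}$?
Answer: $-13880479160570 + 6517915800 i \sqrt{15} \approx -1.388 \cdot 10^{13} + 2.5244 \cdot 10^{10} i$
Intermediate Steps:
$a{\left(B \right)} = \sqrt{B} \left(15 - B\right)$
$p{\left(Z \right)} = Z + Z^{2} + 30 i Z \sqrt{15}$ ($p{\left(Z \right)} = \left(Z^{2} + \sqrt{-15} \left(15 - -15\right) Z\right) + Z = \left(Z^{2} + i \sqrt{15} \left(15 + 15\right) Z\right) + Z = \left(Z^{2} + i \sqrt{15} \cdot 30 Z\right) + Z = \left(Z^{2} + 30 i \sqrt{15} Z\right) + Z = \left(Z^{2} + 30 i Z \sqrt{15}\right) + Z = Z + Z^{2} + 30 i Z \sqrt{15}$)
$\left(2426325 + p{\left(-38 \right)}\right) \left(-4879140 - 838330\right) = \left(2426325 - 38 \left(1 - 38 + 30 i \sqrt{15}\right)\right) \left(-4879140 - 838330\right) = \left(2426325 - 38 \left(-37 + 30 i \sqrt{15}\right)\right) \left(-5717470\right) = \left(2426325 + \left(1406 - 1140 i \sqrt{15}\right)\right) \left(-5717470\right) = \left(2427731 - 1140 i \sqrt{15}\right) \left(-5717470\right) = -13880479160570 + 6517915800 i \sqrt{15}$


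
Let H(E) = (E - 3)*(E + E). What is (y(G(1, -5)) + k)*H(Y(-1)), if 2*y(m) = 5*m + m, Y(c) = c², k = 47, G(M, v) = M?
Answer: -200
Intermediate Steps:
H(E) = 2*E*(-3 + E) (H(E) = (-3 + E)*(2*E) = 2*E*(-3 + E))
y(m) = 3*m (y(m) = (5*m + m)/2 = (6*m)/2 = 3*m)
(y(G(1, -5)) + k)*H(Y(-1)) = (3*1 + 47)*(2*(-1)²*(-3 + (-1)²)) = (3 + 47)*(2*1*(-3 + 1)) = 50*(2*1*(-2)) = 50*(-4) = -200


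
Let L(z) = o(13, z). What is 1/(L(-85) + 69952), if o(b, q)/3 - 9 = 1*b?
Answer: 1/70018 ≈ 1.4282e-5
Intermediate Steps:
o(b, q) = 27 + 3*b (o(b, q) = 27 + 3*(1*b) = 27 + 3*b)
L(z) = 66 (L(z) = 27 + 3*13 = 27 + 39 = 66)
1/(L(-85) + 69952) = 1/(66 + 69952) = 1/70018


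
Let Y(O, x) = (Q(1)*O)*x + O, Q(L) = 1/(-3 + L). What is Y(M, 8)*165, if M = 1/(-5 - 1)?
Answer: 165/2 ≈ 82.500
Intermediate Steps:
M = -⅙ (M = 1/(-6) = -⅙ ≈ -0.16667)
Y(O, x) = O - O*x/2 (Y(O, x) = (O/(-3 + 1))*x + O = (O/(-2))*x + O = (-O/2)*x + O = -O*x/2 + O = O - O*x/2)
Y(M, 8)*165 = ((½)*(-⅙)*(2 - 1*8))*165 = ((½)*(-⅙)*(2 - 8))*165 = ((½)*(-⅙)*(-6))*165 = (½)*165 = 165/2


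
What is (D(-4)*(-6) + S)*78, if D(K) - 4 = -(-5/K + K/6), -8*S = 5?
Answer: -6591/4 ≈ -1647.8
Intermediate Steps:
S = -5/8 (S = -⅛*5 = -5/8 ≈ -0.62500)
D(K) = 4 + 5/K - K/6 (D(K) = 4 - (-5/K + K/6) = 4 + (5/K - K/6) = 4 + 5/K - K/6)
(D(-4)*(-6) + S)*78 = ((4 + 5/(-4) - ⅙*(-4))*(-6) - 5/8)*78 = ((4 + 5*(-¼) + ⅔)*(-6) - 5/8)*78 = ((4 - 5/4 + ⅔)*(-6) - 5/8)*78 = ((41/12)*(-6) - 5/8)*78 = (-41/2 - 5/8)*78 = -169/8*78 = -6591/4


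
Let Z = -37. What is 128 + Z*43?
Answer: -1463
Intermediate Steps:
128 + Z*43 = 128 - 37*43 = 128 - 1591 = -1463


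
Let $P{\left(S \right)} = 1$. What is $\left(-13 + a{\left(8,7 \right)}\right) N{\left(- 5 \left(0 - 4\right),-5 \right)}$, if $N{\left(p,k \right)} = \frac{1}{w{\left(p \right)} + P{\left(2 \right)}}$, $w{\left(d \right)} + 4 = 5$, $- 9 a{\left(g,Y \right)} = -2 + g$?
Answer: $- \frac{41}{6} \approx -6.8333$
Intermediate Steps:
$a{\left(g,Y \right)} = \frac{2}{9} - \frac{g}{9}$ ($a{\left(g,Y \right)} = - \frac{-2 + g}{9} = \frac{2}{9} - \frac{g}{9}$)
$w{\left(d \right)} = 1$ ($w{\left(d \right)} = -4 + 5 = 1$)
$N{\left(p,k \right)} = \frac{1}{2}$ ($N{\left(p,k \right)} = \frac{1}{1 + 1} = \frac{1}{2}$)
$\left(-13 + a{\left(8,7 \right)}\right) N{\left(- 5 \left(0 - 4\right),-5 \right)} = \left(-13 + \left(\frac{2}{9} - \frac{8}{9}\right)\right) \frac{1}{2} = \left(-13 - \frac{2}{3}\right) \frac{1}{2} = \left(- \frac{41}{3}\right) \frac{1}{2} = - \frac{41}{6}$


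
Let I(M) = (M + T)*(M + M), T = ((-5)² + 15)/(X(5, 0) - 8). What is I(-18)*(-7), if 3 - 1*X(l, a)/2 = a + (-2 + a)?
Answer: 504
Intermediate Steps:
X(l, a) = 10 - 4*a (X(l, a) = 6 - 2*(a + (-2 + a)) = 6 - 2*(-2 + 2*a) = 6 + (4 - 4*a) = 10 - 4*a)
T = 20 (T = ((-5)² + 15)/((10 - 4*0) - 8) = (25 + 15)/((10 + 0) - 8) = 40/(10 - 8) = 40/2 = 40*(½) = 20)
I(M) = 2*M*(20 + M) (I(M) = (M + 20)*(M + M) = (20 + M)*(2*M) = 2*M*(20 + M))
I(-18)*(-7) = (2*(-18)*(20 - 18))*(-7) = (2*(-18)*2)*(-7) = -72*(-7) = 504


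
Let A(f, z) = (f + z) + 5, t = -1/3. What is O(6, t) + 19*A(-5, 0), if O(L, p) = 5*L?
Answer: 30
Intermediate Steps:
t = -1/3 (t = -1*1/3 = -1/3 ≈ -0.33333)
A(f, z) = 5 + f + z
O(6, t) + 19*A(-5, 0) = 5*6 + 19*(5 - 5 + 0) = 30 + 19*0 = 30 + 0 = 30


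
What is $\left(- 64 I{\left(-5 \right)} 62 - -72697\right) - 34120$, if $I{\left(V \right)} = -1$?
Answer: $42545$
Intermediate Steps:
$\left(- 64 I{\left(-5 \right)} 62 - -72697\right) - 34120 = \left(\left(-64\right) \left(-1\right) 62 - -72697\right) - 34120 = \left(64 \cdot 62 + \left(-210 + 72907\right)\right) - 34120 = \left(3968 + 72697\right) - 34120 = 76665 - 34120 = 42545$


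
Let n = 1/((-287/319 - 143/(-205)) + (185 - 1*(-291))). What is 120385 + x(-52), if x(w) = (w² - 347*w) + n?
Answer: 4391325416061/31114802 ≈ 1.4113e+5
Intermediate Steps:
n = 65395/31114802 (n = 1/((-287*1/319 - 143*(-1/205)) + (185 + 291)) = 1/((-287/319 + 143/205) + 476) = 1/(-13218/65395 + 476) = 1/(31114802/65395) = 65395/31114802 ≈ 0.0021017)
x(w) = 65395/31114802 + w² - 347*w (x(w) = (w² - 347*w) + 65395/31114802 = 65395/31114802 + w² - 347*w)
120385 + x(-52) = 120385 + (65395/31114802 + (-52)² - 347*(-52)) = 120385 + (65395/31114802 + 2704 + 18044) = 120385 + 645569977291/31114802 = 4391325416061/31114802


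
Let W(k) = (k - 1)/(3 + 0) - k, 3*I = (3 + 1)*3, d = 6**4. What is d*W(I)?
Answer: -3888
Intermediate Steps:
d = 1296
I = 4 (I = ((3 + 1)*3)/3 = (4*3)/3 = (1/3)*12 = 4)
W(k) = -1/3 - 2*k/3 (W(k) = (-1 + k)/3 - k = (-1 + k)*(1/3) - k = (-1/3 + k/3) - k = -1/3 - 2*k/3)
d*W(I) = 1296*(-1/3 - 2/3*4) = 1296*(-1/3 - 8/3) = 1296*(-3) = -3888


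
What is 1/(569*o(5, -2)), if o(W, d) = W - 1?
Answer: 1/2276 ≈ 0.00043937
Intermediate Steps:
o(W, d) = -1 + W
1/(569*o(5, -2)) = 1/(569*(-1 + 5)) = 1/(569*4) = 1/2276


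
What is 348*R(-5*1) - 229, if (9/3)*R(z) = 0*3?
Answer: -229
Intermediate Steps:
R(z) = 0 (R(z) = (0*3)/3 = (⅓)*0 = 0)
348*R(-5*1) - 229 = 348*0 - 229 = 0 - 229 = -229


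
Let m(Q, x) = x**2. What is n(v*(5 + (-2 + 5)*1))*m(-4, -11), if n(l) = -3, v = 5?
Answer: -363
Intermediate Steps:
n(v*(5 + (-2 + 5)*1))*m(-4, -11) = -3*(-11)**2 = -3*121 = -363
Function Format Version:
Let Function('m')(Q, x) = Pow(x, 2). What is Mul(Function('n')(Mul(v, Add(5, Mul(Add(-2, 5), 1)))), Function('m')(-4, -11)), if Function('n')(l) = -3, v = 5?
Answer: -363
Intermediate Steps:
Mul(Function('n')(Mul(v, Add(5, Mul(Add(-2, 5), 1)))), Function('m')(-4, -11)) = Mul(-3, Pow(-11, 2)) = Mul(-3, 121) = -363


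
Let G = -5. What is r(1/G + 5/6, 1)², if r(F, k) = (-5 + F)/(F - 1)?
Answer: 17161/121 ≈ 141.83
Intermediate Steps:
r(F, k) = (-5 + F)/(-1 + F)
r(1/G + 5/6, 1)² = ((-5 + (1/(-5) + 5/6))/(-1 + (1/(-5) + 5/6)))² = ((-5 + (1*(-⅕) + 5*(⅙)))/(-1 + (1*(-⅕) + 5*(⅙))))² = ((-5 + (-⅕ + ⅚))/(-1 + (-⅕ + ⅚)))² = ((-5 + 19/30)/(-1 + 19/30))² = (-131/30/(-11/30))² = (-30/11*(-131/30))² = (131/11)² = 17161/121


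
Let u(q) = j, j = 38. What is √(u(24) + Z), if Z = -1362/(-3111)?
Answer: 2*√10333705/1037 ≈ 6.1998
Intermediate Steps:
u(q) = 38
Z = 454/1037 (Z = -1362*(-1/3111) = 454/1037 ≈ 0.43780)
√(u(24) + Z) = √(38 + 454/1037) = √(39860/1037) = 2*√10333705/1037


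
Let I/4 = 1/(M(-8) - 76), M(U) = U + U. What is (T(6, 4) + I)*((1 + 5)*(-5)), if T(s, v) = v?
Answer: -2730/23 ≈ -118.70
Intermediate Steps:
M(U) = 2*U
I = -1/23 (I = 4/(2*(-8) - 76) = 4/(-16 - 76) = 4/(-92) = 4*(-1/92) = -1/23 ≈ -0.043478)
(T(6, 4) + I)*((1 + 5)*(-5)) = (4 - 1/23)*((1 + 5)*(-5)) = 91*(6*(-5))/23 = (91/23)*(-30) = -2730/23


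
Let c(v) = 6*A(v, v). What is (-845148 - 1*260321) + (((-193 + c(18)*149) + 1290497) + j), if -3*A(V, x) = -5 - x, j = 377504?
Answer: 569193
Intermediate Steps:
A(V, x) = 5/3 + x/3 (A(V, x) = -(-5 - x)/3 = 5/3 + x/3)
c(v) = 10 + 2*v (c(v) = 6*(5/3 + v/3) = 10 + 2*v)
(-845148 - 1*260321) + (((-193 + c(18)*149) + 1290497) + j) = (-845148 - 1*260321) + (((-193 + (10 + 2*18)*149) + 1290497) + 377504) = (-845148 - 260321) + (((-193 + (10 + 36)*149) + 1290497) + 377504) = -1105469 + (((-193 + 46*149) + 1290497) + 377504) = -1105469 + (((-193 + 6854) + 1290497) + 377504) = -1105469 + ((6661 + 1290497) + 377504) = -1105469 + (1297158 + 377504) = -1105469 + 1674662 = 569193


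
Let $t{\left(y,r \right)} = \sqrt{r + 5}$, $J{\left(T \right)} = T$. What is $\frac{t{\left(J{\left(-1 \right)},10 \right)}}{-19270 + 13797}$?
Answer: $- \frac{\sqrt{15}}{5473} \approx -0.00070765$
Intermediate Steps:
$t{\left(y,r \right)} = \sqrt{5 + r}$
$\frac{t{\left(J{\left(-1 \right)},10 \right)}}{-19270 + 13797} = \frac{\sqrt{5 + 10}}{-19270 + 13797} = \frac{\sqrt{15}}{-5473} = - \frac{\sqrt{15}}{5473}$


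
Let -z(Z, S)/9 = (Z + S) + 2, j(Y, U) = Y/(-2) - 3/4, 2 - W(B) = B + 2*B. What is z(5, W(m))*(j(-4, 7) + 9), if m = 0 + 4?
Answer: 1107/4 ≈ 276.75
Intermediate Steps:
m = 4
W(B) = 2 - 3*B (W(B) = 2 - (B + 2*B) = 2 - 3*B)
j(Y, U) = -3/4 - Y/2 (j(Y, U) = Y*(-1/2) - 3*1/4 = -Y/2 - 3/4 = -3/4 - Y/2)
z(Z, S) = -18 - 9*S - 9*Z (z(Z, S) = -9*((Z + S) + 2) = -9*((S + Z) + 2) = -9*(2 + S + Z) = -18 - 9*S - 9*Z)
z(5, W(m))*(j(-4, 7) + 9) = (-18 - 9*(2 - 3*4) - 9*5)*((-3/4 - 1/2*(-4)) + 9) = (-18 - 9*(2 - 12) - 45)*((-3/4 + 2) + 9) = (-18 - 9*(-10) - 45)*(5/4 + 9) = (-18 + 90 - 45)*(41/4) = 27*(41/4) = 1107/4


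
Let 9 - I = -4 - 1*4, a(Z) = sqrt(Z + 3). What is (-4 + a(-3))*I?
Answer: -68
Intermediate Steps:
a(Z) = sqrt(3 + Z)
I = 17 (I = 9 - (-4 - 1*4) = 9 - (-4 - 4) = 9 - 1*(-8) = 9 + 8 = 17)
(-4 + a(-3))*I = (-4 + sqrt(3 - 3))*17 = (-4 + sqrt(0))*17 = (-4 + 0)*17 = -4*17 = -68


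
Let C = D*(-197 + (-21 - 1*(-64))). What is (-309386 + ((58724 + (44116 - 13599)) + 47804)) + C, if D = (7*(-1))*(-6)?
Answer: -178809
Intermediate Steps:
D = 42 (D = -7*(-6) = 42)
C = -6468 (C = 42*(-197 + (-21 - 1*(-64))) = 42*(-197 + (-21 + 64)) = 42*(-197 + 43) = 42*(-154) = -6468)
(-309386 + ((58724 + (44116 - 13599)) + 47804)) + C = (-309386 + ((58724 + (44116 - 13599)) + 47804)) - 6468 = (-309386 + ((58724 + 30517) + 47804)) - 6468 = (-309386 + (89241 + 47804)) - 6468 = (-309386 + 137045) - 6468 = -172341 - 6468 = -178809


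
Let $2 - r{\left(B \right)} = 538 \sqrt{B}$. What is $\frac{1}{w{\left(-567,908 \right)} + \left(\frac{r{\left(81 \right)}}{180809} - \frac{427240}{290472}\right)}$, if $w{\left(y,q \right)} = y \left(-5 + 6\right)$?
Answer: $- \frac{6564993981}{3732183427432} \approx -0.001759$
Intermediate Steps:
$w{\left(y,q \right)} = y$ ($w{\left(y,q \right)} = y 1 = y$)
$r{\left(B \right)} = 2 - 538 \sqrt{B}$
$\frac{1}{w{\left(-567,908 \right)} + \left(\frac{r{\left(81 \right)}}{180809} - \frac{427240}{290472}\right)} = \frac{1}{-567 - \left(\frac{53405}{36309} - \frac{2 - 538 \sqrt{81}}{180809}\right)} = \frac{1}{-567 - \left(\frac{53405}{36309} - \left(2 - 4842\right) \frac{1}{180809}\right)} = \frac{1}{-567 - \frac{9831840205}{6564993981}} = \frac{1}{- \frac{3732183427432}{6564993981}} = - \frac{6564993981}{3732183427432}$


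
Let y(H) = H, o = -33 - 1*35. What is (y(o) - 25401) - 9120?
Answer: -34589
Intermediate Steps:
o = -68 (o = -33 - 35 = -68)
(y(o) - 25401) - 9120 = (-68 - 25401) - 9120 = -25469 - 9120 = -34589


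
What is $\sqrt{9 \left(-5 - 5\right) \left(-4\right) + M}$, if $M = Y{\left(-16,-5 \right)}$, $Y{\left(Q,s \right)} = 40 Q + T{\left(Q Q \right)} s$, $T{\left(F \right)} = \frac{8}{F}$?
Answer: $\frac{i \sqrt{17930}}{8} \approx 16.738 i$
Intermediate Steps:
$Y{\left(Q,s \right)} = 40 Q + \frac{8 s}{Q^{2}}$ ($Y{\left(Q,s \right)} = 40 Q + \frac{8}{Q Q} s = 40 Q + \frac{8}{Q^{2}} s = 40 Q + \frac{8 s}{Q^{2}}$)
$M = - \frac{20485}{32}$ ($M = 40 \left(-16\right) + 8 \left(-5\right) \frac{1}{256} = -640 + 8 \left(-5\right) \frac{1}{256} = -640 - \frac{5}{32} = - \frac{20485}{32} \approx -640.16$)
$\sqrt{9 \left(-5 - 5\right) \left(-4\right) + M} = \sqrt{9 \left(-5 - 5\right) \left(-4\right) - \frac{20485}{32}} = \sqrt{9 \left(-10\right) \left(-4\right) - \frac{20485}{32}} = \sqrt{\left(-90\right) \left(-4\right) - \frac{20485}{32}} = \sqrt{360 - \frac{20485}{32}} = \sqrt{- \frac{8965}{32}} = \frac{i \sqrt{17930}}{8}$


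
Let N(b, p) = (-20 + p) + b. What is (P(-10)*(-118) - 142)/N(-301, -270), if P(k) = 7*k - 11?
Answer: -9416/591 ≈ -15.932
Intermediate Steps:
N(b, p) = -20 + b + p
P(k) = -11 + 7*k
(P(-10)*(-118) - 142)/N(-301, -270) = ((-11 + 7*(-10))*(-118) - 142)/(-20 - 301 - 270) = ((-11 - 70)*(-118) - 142)/(-591) = (-81*(-118) - 142)*(-1/591) = (9558 - 142)*(-1/591) = 9416*(-1/591) = -9416/591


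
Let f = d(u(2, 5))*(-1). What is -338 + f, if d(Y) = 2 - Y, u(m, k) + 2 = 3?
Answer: -339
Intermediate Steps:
u(m, k) = 1 (u(m, k) = -2 + 3 = 1)
f = -1 (f = (2 - 1*1)*(-1) = (2 - 1)*(-1) = 1*(-1) = -1)
-338 + f = -338 - 1 = -339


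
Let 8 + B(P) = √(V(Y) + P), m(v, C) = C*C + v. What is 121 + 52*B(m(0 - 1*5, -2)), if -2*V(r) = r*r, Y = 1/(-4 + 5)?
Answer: -295 + 26*I*√6 ≈ -295.0 + 63.687*I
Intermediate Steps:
Y = 1 (Y = 1/1 = 1)
V(r) = -r²/2 (V(r) = -r*r/2 = -r²/2)
m(v, C) = v + C² (m(v, C) = C² + v = v + C²)
B(P) = -8 + √(-½ + P) (B(P) = -8 + √(-½*1² + P) = -8 + √(-½*1 + P) = -8 + √(-½ + P))
121 + 52*B(m(0 - 1*5, -2)) = 121 + 52*(-8 + √(-2 + 4*((0 - 1*5) + (-2)²))/2) = 121 + 52*(-8 + √(-2 + 4*((0 - 5) + 4))/2) = 121 + 52*(-8 + √(-2 + 4*(-5 + 4))/2) = 121 + 52*(-8 + √(-2 + 4*(-1))/2) = 121 + 52*(-8 + √(-2 - 4)/2) = 121 + 52*(-8 + √(-6)/2) = 121 + 52*(-8 + (I*√6)/2) = 121 + 52*(-8 + I*√6/2) = 121 + (-416 + 26*I*√6) = -295 + 26*I*√6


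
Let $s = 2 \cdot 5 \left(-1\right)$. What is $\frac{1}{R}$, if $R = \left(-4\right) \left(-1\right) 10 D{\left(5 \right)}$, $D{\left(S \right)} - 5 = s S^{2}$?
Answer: $- \frac{1}{9800} \approx -0.00010204$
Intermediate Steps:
$s = -10$ ($s = 10 \left(-1\right) = -10$)
$D{\left(S \right)} = 5 - 10 S^{2}$
$R = -9800$ ($R = \left(-4\right) \left(-1\right) 10 \left(5 - 10 \cdot 5^{2}\right) = 4 \cdot 10 \left(5 - 250\right) = 40 \left(5 - 250\right) = 40 \left(-245\right) = -9800$)
$\frac{1}{R} = \frac{1}{-9800} = - \frac{1}{9800}$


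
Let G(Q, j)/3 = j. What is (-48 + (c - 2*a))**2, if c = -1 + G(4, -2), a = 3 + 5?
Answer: 5041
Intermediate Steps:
G(Q, j) = 3*j
a = 8
c = -7 (c = -1 + 3*(-2) = -1 - 6 = -7)
(-48 + (c - 2*a))**2 = (-48 + (-7 - 2*8))**2 = (-48 + (-7 - 16))**2 = (-48 - 23)**2 = (-71)**2 = 5041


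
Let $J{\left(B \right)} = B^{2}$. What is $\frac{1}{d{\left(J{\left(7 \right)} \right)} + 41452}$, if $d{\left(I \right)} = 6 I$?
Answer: $\frac{1}{41746} \approx 2.3954 \cdot 10^{-5}$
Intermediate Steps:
$\frac{1}{d{\left(J{\left(7 \right)} \right)} + 41452} = \frac{1}{6 \cdot 7^{2} + 41452} = \frac{1}{6 \cdot 49 + 41452} = \frac{1}{294 + 41452} = \frac{1}{41746}$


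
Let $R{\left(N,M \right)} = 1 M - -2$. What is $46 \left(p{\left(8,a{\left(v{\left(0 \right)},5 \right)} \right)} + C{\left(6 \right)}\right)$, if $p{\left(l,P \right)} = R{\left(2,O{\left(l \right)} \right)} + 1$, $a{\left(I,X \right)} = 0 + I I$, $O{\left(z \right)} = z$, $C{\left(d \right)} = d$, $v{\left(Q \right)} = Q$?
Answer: $782$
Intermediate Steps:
$a{\left(I,X \right)} = I^{2}$ ($a{\left(I,X \right)} = 0 + I^{2} = I^{2}$)
$R{\left(N,M \right)} = 2 + M$ ($R{\left(N,M \right)} = M + 2 = 2 + M$)
$p{\left(l,P \right)} = 3 + l$ ($p{\left(l,P \right)} = \left(2 + l\right) + 1 = 3 + l$)
$46 \left(p{\left(8,a{\left(v{\left(0 \right)},5 \right)} \right)} + C{\left(6 \right)}\right) = 46 \left(\left(3 + 8\right) + 6\right) = 46 \left(11 + 6\right) = 46 \cdot 17 = 782$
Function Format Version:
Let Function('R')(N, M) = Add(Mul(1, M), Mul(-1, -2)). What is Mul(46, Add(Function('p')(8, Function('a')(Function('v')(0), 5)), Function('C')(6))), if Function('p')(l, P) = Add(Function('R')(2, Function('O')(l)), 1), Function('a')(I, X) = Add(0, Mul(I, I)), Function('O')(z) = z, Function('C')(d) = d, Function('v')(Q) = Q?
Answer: 782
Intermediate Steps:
Function('a')(I, X) = Pow(I, 2) (Function('a')(I, X) = Add(0, Pow(I, 2)) = Pow(I, 2))
Function('R')(N, M) = Add(2, M) (Function('R')(N, M) = Add(M, 2) = Add(2, M))
Function('p')(l, P) = Add(3, l) (Function('p')(l, P) = Add(Add(2, l), 1) = Add(3, l))
Mul(46, Add(Function('p')(8, Function('a')(Function('v')(0), 5)), Function('C')(6))) = Mul(46, Add(Add(3, 8), 6)) = Mul(46, Add(11, 6)) = Mul(46, 17) = 782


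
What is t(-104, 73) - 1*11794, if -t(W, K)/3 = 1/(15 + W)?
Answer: -1049663/89 ≈ -11794.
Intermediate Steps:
t(W, K) = -3/(15 + W)
t(-104, 73) - 1*11794 = -3/(15 - 104) - 1*11794 = -3/(-89) - 11794 = -3*(-1/89) - 11794 = 3/89 - 11794 = -1049663/89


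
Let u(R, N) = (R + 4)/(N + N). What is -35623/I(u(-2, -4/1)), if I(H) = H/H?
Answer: -35623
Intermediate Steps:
u(R, N) = (4 + R)/(2*N) (u(R, N) = (4 + R)/((2*N)) = (4 + R)*(1/(2*N)) = (4 + R)/(2*N))
I(H) = 1
-35623/I(u(-2, -4/1)) = -35623/1 = -35623*1 = -35623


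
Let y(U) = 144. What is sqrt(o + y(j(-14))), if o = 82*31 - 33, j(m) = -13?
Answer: sqrt(2653) ≈ 51.507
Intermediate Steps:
o = 2509 (o = 2542 - 33 = 2509)
sqrt(o + y(j(-14))) = sqrt(2509 + 144) = sqrt(2653)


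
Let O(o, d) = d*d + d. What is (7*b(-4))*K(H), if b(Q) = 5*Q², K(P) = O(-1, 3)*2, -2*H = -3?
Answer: 13440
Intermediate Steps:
H = 3/2 (H = -½*(-3) = 3/2 ≈ 1.5000)
O(o, d) = d + d² (O(o, d) = d² + d = d + d²)
K(P) = 24 (K(P) = (3*(1 + 3))*2 = (3*4)*2 = 12*2 = 24)
(7*b(-4))*K(H) = (7*(5*(-4)²))*24 = (7*(5*16))*24 = (7*80)*24 = 560*24 = 13440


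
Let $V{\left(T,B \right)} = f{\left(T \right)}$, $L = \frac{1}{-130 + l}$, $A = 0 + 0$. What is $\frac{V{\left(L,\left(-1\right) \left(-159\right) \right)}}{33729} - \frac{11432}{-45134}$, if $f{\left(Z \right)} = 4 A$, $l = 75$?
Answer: $\frac{5716}{22567} \approx 0.25329$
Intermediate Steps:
$A = 0$
$L = - \frac{1}{55}$ ($L = \frac{1}{-130 + 75} = \frac{1}{-55} = - \frac{1}{55} \approx -0.018182$)
$f{\left(Z \right)} = 0$ ($f{\left(Z \right)} = 4 \cdot 0 = 0$)
$V{\left(T,B \right)} = 0$
$\frac{V{\left(L,\left(-1\right) \left(-159\right) \right)}}{33729} - \frac{11432}{-45134} = \frac{0}{33729} - \frac{11432}{-45134} = 0 \cdot \frac{1}{33729} - - \frac{5716}{22567} = 0 + \frac{5716}{22567} = \frac{5716}{22567}$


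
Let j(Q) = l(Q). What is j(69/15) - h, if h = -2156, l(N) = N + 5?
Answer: 10828/5 ≈ 2165.6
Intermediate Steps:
l(N) = 5 + N
j(Q) = 5 + Q
j(69/15) - h = (5 + 69/15) - 1*(-2156) = (5 + 69*(1/15)) + 2156 = (5 + 23/5) + 2156 = 48/5 + 2156 = 10828/5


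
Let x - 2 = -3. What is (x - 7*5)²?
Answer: 1296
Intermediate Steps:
x = -1 (x = 2 - 3 = -1)
(x - 7*5)² = (-1 - 7*5)² = (-1 - 35)² = (-36)² = 1296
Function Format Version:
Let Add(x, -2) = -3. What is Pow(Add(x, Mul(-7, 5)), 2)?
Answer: 1296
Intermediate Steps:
x = -1 (x = Add(2, -3) = -1)
Pow(Add(x, Mul(-7, 5)), 2) = Pow(Add(-1, Mul(-7, 5)), 2) = Pow(Add(-1, -35), 2) = Pow(-36, 2) = 1296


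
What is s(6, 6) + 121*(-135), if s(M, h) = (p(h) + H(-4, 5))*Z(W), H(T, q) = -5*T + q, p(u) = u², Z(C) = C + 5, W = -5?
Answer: -16335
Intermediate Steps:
Z(C) = 5 + C
H(T, q) = q - 5*T
s(M, h) = 0 (s(M, h) = (h² + (5 - 5*(-4)))*(5 - 5) = (h² + (5 + 20))*0 = (h² + 25)*0 = (25 + h²)*0 = 0)
s(6, 6) + 121*(-135) = 0 + 121*(-135) = 0 - 16335 = -16335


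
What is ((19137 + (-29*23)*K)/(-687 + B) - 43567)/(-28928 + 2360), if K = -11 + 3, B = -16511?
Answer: 749289739/456916464 ≈ 1.6399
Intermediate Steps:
K = -8
((19137 + (-29*23)*K)/(-687 + B) - 43567)/(-28928 + 2360) = ((19137 - 29*23*(-8))/(-687 - 16511) - 43567)/(-28928 + 2360) = ((19137 - 667*(-8))/(-17198) - 43567)/(-26568) = ((19137 + 5336)*(-1/17198) - 43567)*(-1/26568) = (24473*(-1/17198) - 43567)*(-1/26568) = (-24473/17198 - 43567)*(-1/26568) = -749289739/17198*(-1/26568) = 749289739/456916464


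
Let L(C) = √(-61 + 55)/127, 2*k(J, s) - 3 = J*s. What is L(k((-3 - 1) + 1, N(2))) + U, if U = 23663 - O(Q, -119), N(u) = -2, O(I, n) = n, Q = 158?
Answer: 23782 + I*√6/127 ≈ 23782.0 + 0.019287*I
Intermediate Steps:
k(J, s) = 3/2 + J*s/2 (k(J, s) = 3/2 + (J*s)/2 = 3/2 + J*s/2)
L(C) = I*√6/127 (L(C) = √(-6)*(1/127) = (I*√6)*(1/127) = I*√6/127)
U = 23782 (U = 23663 - 1*(-119) = 23663 + 119 = 23782)
L(k((-3 - 1) + 1, N(2))) + U = I*√6/127 + 23782 = 23782 + I*√6/127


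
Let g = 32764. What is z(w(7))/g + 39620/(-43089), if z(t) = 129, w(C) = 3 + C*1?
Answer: -1292551199/1411767996 ≈ -0.91556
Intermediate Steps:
w(C) = 3 + C
z(w(7))/g + 39620/(-43089) = 129/32764 + 39620/(-43089) = 129*(1/32764) + 39620*(-1/43089) = 129/32764 - 39620/43089 = -1292551199/1411767996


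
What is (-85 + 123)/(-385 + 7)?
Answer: -19/189 ≈ -0.10053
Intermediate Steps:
(-85 + 123)/(-385 + 7) = 38/(-378) = -1/378*38 = -19/189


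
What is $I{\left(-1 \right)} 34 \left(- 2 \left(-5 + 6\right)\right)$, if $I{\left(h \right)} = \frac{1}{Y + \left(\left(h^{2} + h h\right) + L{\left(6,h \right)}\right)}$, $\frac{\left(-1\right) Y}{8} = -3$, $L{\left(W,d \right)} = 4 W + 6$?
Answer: $- \frac{17}{14} \approx -1.2143$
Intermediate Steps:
$L{\left(W,d \right)} = 6 + 4 W$
$Y = 24$ ($Y = \left(-8\right) \left(-3\right) = 24$)
$I{\left(h \right)} = \frac{1}{54 + 2 h^{2}}$ ($I{\left(h \right)} = \frac{1}{24 + \left(\left(h^{2} + h h\right) + \left(6 + 4 \cdot 6\right)\right)} = \frac{1}{24 + \left(\left(h^{2} + h^{2}\right) + \left(6 + 24\right)\right)} = \frac{1}{24 + \left(2 h^{2} + 30\right)} = \frac{1}{24 + \left(30 + 2 h^{2}\right)} = \frac{1}{54 + 2 h^{2}}$)
$I{\left(-1 \right)} 34 \left(- 2 \left(-5 + 6\right)\right) = \frac{1}{2 \left(27 + \left(-1\right)^{2}\right)} 34 \left(- 2 \left(-5 + 6\right)\right) = \frac{1}{2 \left(27 + 1\right)} 34 \left(\left(-2\right) 1\right) = \frac{1}{2 \cdot 28} \cdot 34 \left(-2\right) = \frac{1}{2} \cdot \frac{1}{28} \cdot 34 \left(-2\right) = \frac{1}{56} \cdot 34 \left(-2\right) = \frac{17}{28} \left(-2\right) = - \frac{17}{14}$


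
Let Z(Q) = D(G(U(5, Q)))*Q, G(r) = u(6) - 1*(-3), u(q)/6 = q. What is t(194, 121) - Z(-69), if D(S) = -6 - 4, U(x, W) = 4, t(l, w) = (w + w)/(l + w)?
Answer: -217108/315 ≈ -689.23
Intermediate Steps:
u(q) = 6*q
t(l, w) = 2*w/(l + w) (t(l, w) = (2*w)/(l + w) = 2*w/(l + w))
G(r) = 39 (G(r) = 6*6 - 1*(-3) = 36 + 3 = 39)
D(S) = -10
Z(Q) = -10*Q
t(194, 121) - Z(-69) = 2*121/(194 + 121) - (-10)*(-69) = 2*121/315 - 1*690 = 2*121*(1/315) - 690 = 242/315 - 690 = -217108/315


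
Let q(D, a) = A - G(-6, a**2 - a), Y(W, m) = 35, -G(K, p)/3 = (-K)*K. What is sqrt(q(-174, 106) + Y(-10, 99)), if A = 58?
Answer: I*sqrt(15) ≈ 3.873*I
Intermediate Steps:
G(K, p) = 3*K**2 (G(K, p) = -3*(-K)*K = -(-3)*K**2 = 3*K**2)
q(D, a) = -50 (q(D, a) = 58 - 3*(-6)**2 = 58 - 3*36 = 58 - 1*108 = 58 - 108 = -50)
sqrt(q(-174, 106) + Y(-10, 99)) = sqrt(-50 + 35) = sqrt(-15) = I*sqrt(15)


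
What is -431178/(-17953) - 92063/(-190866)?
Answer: 496745723/20275842 ≈ 24.499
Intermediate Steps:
-431178/(-17953) - 92063/(-190866) = -431178*(-1/17953) - 92063*(-1/190866) = 431178/17953 + 92063/190866 = 496745723/20275842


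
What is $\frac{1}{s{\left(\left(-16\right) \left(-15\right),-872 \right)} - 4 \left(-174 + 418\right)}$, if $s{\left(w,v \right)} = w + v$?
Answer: $- \frac{1}{1608} \approx -0.00062189$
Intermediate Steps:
$s{\left(w,v \right)} = v + w$
$\frac{1}{s{\left(\left(-16\right) \left(-15\right),-872 \right)} - 4 \left(-174 + 418\right)} = \frac{1}{\left(-872 - -240\right) - 4 \left(-174 + 418\right)} = \frac{1}{\left(-872 + 240\right) - 976} = \frac{1}{-632 - 976} = \frac{1}{-1608} = - \frac{1}{1608}$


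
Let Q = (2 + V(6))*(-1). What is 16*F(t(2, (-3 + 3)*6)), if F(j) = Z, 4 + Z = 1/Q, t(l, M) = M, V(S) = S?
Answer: -66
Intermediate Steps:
Q = -8 (Q = (2 + 6)*(-1) = 8*(-1) = -8)
Z = -33/8 (Z = -4 + 1/(-8) = -4 - ⅛ = -33/8 ≈ -4.1250)
F(j) = -33/8
16*F(t(2, (-3 + 3)*6)) = 16*(-33/8) = -66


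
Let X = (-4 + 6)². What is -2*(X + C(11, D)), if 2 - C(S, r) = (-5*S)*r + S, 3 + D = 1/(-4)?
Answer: 735/2 ≈ 367.50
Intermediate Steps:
X = 4 (X = 2² = 4)
D = -13/4 (D = -3 + 1/(-4) = -3 - ¼ = -13/4 ≈ -3.2500)
C(S, r) = 2 - S + 5*S*r (C(S, r) = 2 - ((-5*S)*r + S) = 2 - (-5*S*r + S) = 2 - (S - 5*S*r) = 2 + (-S + 5*S*r) = 2 - S + 5*S*r)
-2*(X + C(11, D)) = -2*(4 + (2 - 1*11 + 5*11*(-13/4))) = -2*(4 + (2 - 11 - 715/4)) = -2*(4 - 751/4) = -2*(-735/4) = 735/2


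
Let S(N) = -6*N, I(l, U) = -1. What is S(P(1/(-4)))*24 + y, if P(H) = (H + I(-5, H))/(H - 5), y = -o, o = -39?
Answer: 33/7 ≈ 4.7143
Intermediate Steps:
y = 39 (y = -1*(-39) = 39)
P(H) = (-1 + H)/(-5 + H) (P(H) = (H - 1)/(H - 5) = (-1 + H)/(-5 + H))
S(P(1/(-4)))*24 + y = -6*(-1 + 1/(-4))/(-5 + 1/(-4))*24 + 39 = -6*(-1 - 1/4)/(-5 - 1/4)*24 + 39 = -6*(-5)/((-21/4)*4)*24 + 39 = -(-8)*(-5)/(7*4)*24 + 39 = -6*5/21*24 + 39 = -10/7*24 + 39 = -240/7 + 39 = 33/7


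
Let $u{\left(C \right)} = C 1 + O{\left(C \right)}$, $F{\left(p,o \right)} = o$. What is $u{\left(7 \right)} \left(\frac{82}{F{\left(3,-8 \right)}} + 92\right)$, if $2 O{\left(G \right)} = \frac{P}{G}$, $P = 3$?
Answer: $\frac{33027}{56} \approx 589.77$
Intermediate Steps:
$O{\left(G \right)} = \frac{3}{2 G}$ ($O{\left(G \right)} = \frac{3 \frac{1}{G}}{2} = \frac{3}{2 G}$)
$u{\left(C \right)} = C + \frac{3}{2 C}$ ($u{\left(C \right)} = C 1 + \frac{3}{2 C} = C + \frac{3}{2 C}$)
$u{\left(7 \right)} \left(\frac{82}{F{\left(3,-8 \right)}} + 92\right) = \left(7 + \frac{3}{2 \cdot 7}\right) \left(\frac{82}{-8} + 92\right) = \left(7 + \frac{3}{2} \cdot \frac{1}{7}\right) \left(82 \left(- \frac{1}{8}\right) + 92\right) = \left(7 + \frac{3}{14}\right) \left(- \frac{41}{4} + 92\right) = \frac{101}{14} \cdot \frac{327}{4} = \frac{33027}{56}$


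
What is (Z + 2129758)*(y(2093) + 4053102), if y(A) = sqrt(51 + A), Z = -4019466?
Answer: -7659179274216 - 7558832*sqrt(134) ≈ -7.6593e+12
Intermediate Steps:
(Z + 2129758)*(y(2093) + 4053102) = (-4019466 + 2129758)*(sqrt(51 + 2093) + 4053102) = -1889708*(sqrt(2144) + 4053102) = -1889708*(4*sqrt(134) + 4053102) = -1889708*(4053102 + 4*sqrt(134)) = -7659179274216 - 7558832*sqrt(134)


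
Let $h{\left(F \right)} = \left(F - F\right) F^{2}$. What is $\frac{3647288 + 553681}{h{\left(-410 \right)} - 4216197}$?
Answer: $- \frac{1400323}{1405399} \approx -0.99639$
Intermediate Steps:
$h{\left(F \right)} = 0$ ($h{\left(F \right)} = 0 F^{2} = 0$)
$\frac{3647288 + 553681}{h{\left(-410 \right)} - 4216197} = \frac{3647288 + 553681}{0 - 4216197} = \frac{4200969}{-4216197} = 4200969 \left(- \frac{1}{4216197}\right) = - \frac{1400323}{1405399}$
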